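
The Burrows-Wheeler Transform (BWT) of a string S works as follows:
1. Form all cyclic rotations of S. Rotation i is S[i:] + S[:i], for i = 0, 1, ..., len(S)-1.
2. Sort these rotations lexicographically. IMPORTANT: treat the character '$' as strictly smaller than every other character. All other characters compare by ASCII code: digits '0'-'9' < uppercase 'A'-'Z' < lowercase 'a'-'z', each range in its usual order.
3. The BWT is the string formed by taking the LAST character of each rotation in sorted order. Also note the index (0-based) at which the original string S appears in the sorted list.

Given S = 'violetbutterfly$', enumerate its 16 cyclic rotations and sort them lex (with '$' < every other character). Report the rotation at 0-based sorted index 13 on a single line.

All 16 rotations (rotation i = S[i:]+S[:i]):
  rot[0] = violetbutterfly$
  rot[1] = ioletbutterfly$v
  rot[2] = oletbutterfly$vi
  rot[3] = letbutterfly$vio
  rot[4] = etbutterfly$viol
  rot[5] = tbutterfly$viole
  rot[6] = butterfly$violet
  rot[7] = utterfly$violetb
  rot[8] = tterfly$violetbu
  rot[9] = terfly$violetbut
  rot[10] = erfly$violetbutt
  rot[11] = rfly$violetbutte
  rot[12] = fly$violetbutter
  rot[13] = ly$violetbutterf
  rot[14] = y$violetbutterfl
  rot[15] = $violetbutterfly
Sorted (with $ < everything):
  sorted[0] = $violetbutterfly
  sorted[1] = butterfly$violet
  sorted[2] = erfly$violetbutt
  sorted[3] = etbutterfly$viol
  sorted[4] = fly$violetbutter
  sorted[5] = ioletbutterfly$v
  sorted[6] = letbutterfly$vio
  sorted[7] = ly$violetbutterf
  sorted[8] = oletbutterfly$vi
  sorted[9] = rfly$violetbutte
  sorted[10] = tbutterfly$viole
  sorted[11] = terfly$violetbut
  sorted[12] = tterfly$violetbu
  sorted[13] = utterfly$violetb
  sorted[14] = violetbutterfly$
  sorted[15] = y$violetbutterfl
sorted[13] = utterfly$violetb

Answer: utterfly$violetb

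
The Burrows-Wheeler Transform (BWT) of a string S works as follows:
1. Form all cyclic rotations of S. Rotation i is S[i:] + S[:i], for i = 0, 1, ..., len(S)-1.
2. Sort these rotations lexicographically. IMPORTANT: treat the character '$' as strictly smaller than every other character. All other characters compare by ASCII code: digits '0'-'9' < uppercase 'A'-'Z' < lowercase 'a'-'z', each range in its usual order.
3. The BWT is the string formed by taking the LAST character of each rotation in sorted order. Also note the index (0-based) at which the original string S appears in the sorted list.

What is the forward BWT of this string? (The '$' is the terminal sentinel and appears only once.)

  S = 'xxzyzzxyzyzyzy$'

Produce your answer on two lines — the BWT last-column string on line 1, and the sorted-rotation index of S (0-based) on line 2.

Answer: y$zxzzzxzzyyyxy
1

Derivation:
All 15 rotations (rotation i = S[i:]+S[:i]):
  rot[0] = xxzyzzxyzyzyzy$
  rot[1] = xzyzzxyzyzyzy$x
  rot[2] = zyzzxyzyzyzy$xx
  rot[3] = yzzxyzyzyzy$xxz
  rot[4] = zzxyzyzyzy$xxzy
  rot[5] = zxyzyzyzy$xxzyz
  rot[6] = xyzyzyzy$xxzyzz
  rot[7] = yzyzyzy$xxzyzzx
  rot[8] = zyzyzy$xxzyzzxy
  rot[9] = yzyzy$xxzyzzxyz
  rot[10] = zyzy$xxzyzzxyzy
  rot[11] = yzy$xxzyzzxyzyz
  rot[12] = zy$xxzyzzxyzyzy
  rot[13] = y$xxzyzzxyzyzyz
  rot[14] = $xxzyzzxyzyzyzy
Sorted (with $ < everything):
  sorted[0] = $xxzyzzxyzyzyzy  (last char: 'y')
  sorted[1] = xxzyzzxyzyzyzy$  (last char: '$')
  sorted[2] = xyzyzyzy$xxzyzz  (last char: 'z')
  sorted[3] = xzyzzxyzyzyzy$x  (last char: 'x')
  sorted[4] = y$xxzyzzxyzyzyz  (last char: 'z')
  sorted[5] = yzy$xxzyzzxyzyz  (last char: 'z')
  sorted[6] = yzyzy$xxzyzzxyz  (last char: 'z')
  sorted[7] = yzyzyzy$xxzyzzx  (last char: 'x')
  sorted[8] = yzzxyzyzyzy$xxz  (last char: 'z')
  sorted[9] = zxyzyzyzy$xxzyz  (last char: 'z')
  sorted[10] = zy$xxzyzzxyzyzy  (last char: 'y')
  sorted[11] = zyzy$xxzyzzxyzy  (last char: 'y')
  sorted[12] = zyzyzy$xxzyzzxy  (last char: 'y')
  sorted[13] = zyzzxyzyzyzy$xx  (last char: 'x')
  sorted[14] = zzxyzyzyzy$xxzy  (last char: 'y')
Last column: y$zxzzzxzzyyyxy
Original string S is at sorted index 1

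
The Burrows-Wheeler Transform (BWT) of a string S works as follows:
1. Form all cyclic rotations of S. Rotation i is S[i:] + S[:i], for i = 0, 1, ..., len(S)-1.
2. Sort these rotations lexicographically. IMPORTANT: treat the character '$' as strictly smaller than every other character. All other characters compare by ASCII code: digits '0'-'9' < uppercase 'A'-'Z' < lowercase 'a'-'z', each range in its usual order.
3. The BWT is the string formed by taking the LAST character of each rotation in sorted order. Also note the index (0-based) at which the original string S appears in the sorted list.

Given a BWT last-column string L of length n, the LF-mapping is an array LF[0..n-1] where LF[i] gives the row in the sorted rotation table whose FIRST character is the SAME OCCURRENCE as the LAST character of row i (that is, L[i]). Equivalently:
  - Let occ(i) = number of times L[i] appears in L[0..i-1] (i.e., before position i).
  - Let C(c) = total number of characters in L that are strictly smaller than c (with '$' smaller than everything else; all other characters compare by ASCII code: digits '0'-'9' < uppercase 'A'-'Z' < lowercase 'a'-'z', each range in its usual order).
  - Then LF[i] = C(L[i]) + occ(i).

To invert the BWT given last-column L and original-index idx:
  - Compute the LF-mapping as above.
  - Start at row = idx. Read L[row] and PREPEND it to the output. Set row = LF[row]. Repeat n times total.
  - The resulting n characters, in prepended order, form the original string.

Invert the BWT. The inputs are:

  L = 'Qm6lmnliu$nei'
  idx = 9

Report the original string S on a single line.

Answer: millennium6Q$

Derivation:
LF mapping: 2 8 1 6 9 10 7 4 12 0 11 3 5
Walk LF starting at row 9, prepending L[row]:
  step 1: row=9, L[9]='$', prepend. Next row=LF[9]=0
  step 2: row=0, L[0]='Q', prepend. Next row=LF[0]=2
  step 3: row=2, L[2]='6', prepend. Next row=LF[2]=1
  step 4: row=1, L[1]='m', prepend. Next row=LF[1]=8
  step 5: row=8, L[8]='u', prepend. Next row=LF[8]=12
  step 6: row=12, L[12]='i', prepend. Next row=LF[12]=5
  step 7: row=5, L[5]='n', prepend. Next row=LF[5]=10
  step 8: row=10, L[10]='n', prepend. Next row=LF[10]=11
  step 9: row=11, L[11]='e', prepend. Next row=LF[11]=3
  step 10: row=3, L[3]='l', prepend. Next row=LF[3]=6
  step 11: row=6, L[6]='l', prepend. Next row=LF[6]=7
  step 12: row=7, L[7]='i', prepend. Next row=LF[7]=4
  step 13: row=4, L[4]='m', prepend. Next row=LF[4]=9
Reversed output: millennium6Q$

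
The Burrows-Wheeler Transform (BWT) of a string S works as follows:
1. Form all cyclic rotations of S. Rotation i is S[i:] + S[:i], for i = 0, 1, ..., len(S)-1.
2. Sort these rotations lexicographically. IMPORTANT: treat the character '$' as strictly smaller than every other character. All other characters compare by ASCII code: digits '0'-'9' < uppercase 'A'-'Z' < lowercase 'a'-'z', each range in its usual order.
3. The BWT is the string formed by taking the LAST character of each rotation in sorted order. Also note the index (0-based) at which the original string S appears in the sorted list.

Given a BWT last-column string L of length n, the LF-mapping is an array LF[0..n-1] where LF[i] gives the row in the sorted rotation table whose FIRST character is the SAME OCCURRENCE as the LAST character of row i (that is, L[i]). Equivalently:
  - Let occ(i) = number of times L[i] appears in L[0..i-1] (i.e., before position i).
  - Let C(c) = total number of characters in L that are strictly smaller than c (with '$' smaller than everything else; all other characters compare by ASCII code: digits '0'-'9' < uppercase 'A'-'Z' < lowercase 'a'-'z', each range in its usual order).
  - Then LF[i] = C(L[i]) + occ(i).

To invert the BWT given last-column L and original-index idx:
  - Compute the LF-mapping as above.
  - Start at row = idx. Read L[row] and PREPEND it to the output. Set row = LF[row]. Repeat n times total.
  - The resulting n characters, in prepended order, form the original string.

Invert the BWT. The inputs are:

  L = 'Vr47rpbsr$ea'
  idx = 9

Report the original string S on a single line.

Answer: raspberr47V$

Derivation:
LF mapping: 3 8 1 2 9 7 5 11 10 0 6 4
Walk LF starting at row 9, prepending L[row]:
  step 1: row=9, L[9]='$', prepend. Next row=LF[9]=0
  step 2: row=0, L[0]='V', prepend. Next row=LF[0]=3
  step 3: row=3, L[3]='7', prepend. Next row=LF[3]=2
  step 4: row=2, L[2]='4', prepend. Next row=LF[2]=1
  step 5: row=1, L[1]='r', prepend. Next row=LF[1]=8
  step 6: row=8, L[8]='r', prepend. Next row=LF[8]=10
  step 7: row=10, L[10]='e', prepend. Next row=LF[10]=6
  step 8: row=6, L[6]='b', prepend. Next row=LF[6]=5
  step 9: row=5, L[5]='p', prepend. Next row=LF[5]=7
  step 10: row=7, L[7]='s', prepend. Next row=LF[7]=11
  step 11: row=11, L[11]='a', prepend. Next row=LF[11]=4
  step 12: row=4, L[4]='r', prepend. Next row=LF[4]=9
Reversed output: raspberr47V$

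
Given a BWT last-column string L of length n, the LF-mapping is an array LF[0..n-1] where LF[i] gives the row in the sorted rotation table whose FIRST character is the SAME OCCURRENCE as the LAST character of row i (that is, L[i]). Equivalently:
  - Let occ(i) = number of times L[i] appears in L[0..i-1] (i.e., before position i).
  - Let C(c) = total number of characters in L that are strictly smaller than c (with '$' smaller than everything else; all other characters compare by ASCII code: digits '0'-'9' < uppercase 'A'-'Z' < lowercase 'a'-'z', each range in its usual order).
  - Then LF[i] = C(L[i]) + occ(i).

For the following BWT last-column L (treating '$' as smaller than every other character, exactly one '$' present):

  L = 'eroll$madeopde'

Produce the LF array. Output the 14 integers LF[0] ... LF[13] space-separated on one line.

Char counts: '$':1, 'a':1, 'd':2, 'e':3, 'l':2, 'm':1, 'o':2, 'p':1, 'r':1
C (first-col start): C('$')=0, C('a')=1, C('d')=2, C('e')=4, C('l')=7, C('m')=9, C('o')=10, C('p')=12, C('r')=13
L[0]='e': occ=0, LF[0]=C('e')+0=4+0=4
L[1]='r': occ=0, LF[1]=C('r')+0=13+0=13
L[2]='o': occ=0, LF[2]=C('o')+0=10+0=10
L[3]='l': occ=0, LF[3]=C('l')+0=7+0=7
L[4]='l': occ=1, LF[4]=C('l')+1=7+1=8
L[5]='$': occ=0, LF[5]=C('$')+0=0+0=0
L[6]='m': occ=0, LF[6]=C('m')+0=9+0=9
L[7]='a': occ=0, LF[7]=C('a')+0=1+0=1
L[8]='d': occ=0, LF[8]=C('d')+0=2+0=2
L[9]='e': occ=1, LF[9]=C('e')+1=4+1=5
L[10]='o': occ=1, LF[10]=C('o')+1=10+1=11
L[11]='p': occ=0, LF[11]=C('p')+0=12+0=12
L[12]='d': occ=1, LF[12]=C('d')+1=2+1=3
L[13]='e': occ=2, LF[13]=C('e')+2=4+2=6

Answer: 4 13 10 7 8 0 9 1 2 5 11 12 3 6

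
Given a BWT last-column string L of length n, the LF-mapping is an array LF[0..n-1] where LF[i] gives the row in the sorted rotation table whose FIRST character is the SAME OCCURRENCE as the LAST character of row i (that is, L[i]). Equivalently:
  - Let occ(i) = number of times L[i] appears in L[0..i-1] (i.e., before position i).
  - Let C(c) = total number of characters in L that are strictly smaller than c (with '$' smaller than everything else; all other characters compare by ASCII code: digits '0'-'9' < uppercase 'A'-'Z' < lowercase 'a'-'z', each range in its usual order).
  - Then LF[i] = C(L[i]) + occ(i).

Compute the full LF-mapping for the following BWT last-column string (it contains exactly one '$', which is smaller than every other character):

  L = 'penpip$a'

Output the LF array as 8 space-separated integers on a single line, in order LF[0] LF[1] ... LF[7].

Char counts: '$':1, 'a':1, 'e':1, 'i':1, 'n':1, 'p':3
C (first-col start): C('$')=0, C('a')=1, C('e')=2, C('i')=3, C('n')=4, C('p')=5
L[0]='p': occ=0, LF[0]=C('p')+0=5+0=5
L[1]='e': occ=0, LF[1]=C('e')+0=2+0=2
L[2]='n': occ=0, LF[2]=C('n')+0=4+0=4
L[3]='p': occ=1, LF[3]=C('p')+1=5+1=6
L[4]='i': occ=0, LF[4]=C('i')+0=3+0=3
L[5]='p': occ=2, LF[5]=C('p')+2=5+2=7
L[6]='$': occ=0, LF[6]=C('$')+0=0+0=0
L[7]='a': occ=0, LF[7]=C('a')+0=1+0=1

Answer: 5 2 4 6 3 7 0 1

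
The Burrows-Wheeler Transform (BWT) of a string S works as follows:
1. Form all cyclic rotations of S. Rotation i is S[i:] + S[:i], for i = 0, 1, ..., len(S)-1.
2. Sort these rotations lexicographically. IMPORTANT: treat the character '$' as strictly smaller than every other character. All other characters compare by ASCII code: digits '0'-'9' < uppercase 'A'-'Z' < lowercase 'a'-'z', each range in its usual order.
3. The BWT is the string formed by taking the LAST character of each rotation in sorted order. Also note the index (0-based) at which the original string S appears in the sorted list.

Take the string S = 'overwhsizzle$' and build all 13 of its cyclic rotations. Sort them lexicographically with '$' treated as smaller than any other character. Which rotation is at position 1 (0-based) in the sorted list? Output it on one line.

Answer: e$overwhsizzl

Derivation:
All 13 rotations (rotation i = S[i:]+S[:i]):
  rot[0] = overwhsizzle$
  rot[1] = verwhsizzle$o
  rot[2] = erwhsizzle$ov
  rot[3] = rwhsizzle$ove
  rot[4] = whsizzle$over
  rot[5] = hsizzle$overw
  rot[6] = sizzle$overwh
  rot[7] = izzle$overwhs
  rot[8] = zzle$overwhsi
  rot[9] = zle$overwhsiz
  rot[10] = le$overwhsizz
  rot[11] = e$overwhsizzl
  rot[12] = $overwhsizzle
Sorted (with $ < everything):
  sorted[0] = $overwhsizzle
  sorted[1] = e$overwhsizzl
  sorted[2] = erwhsizzle$ov
  sorted[3] = hsizzle$overw
  sorted[4] = izzle$overwhs
  sorted[5] = le$overwhsizz
  sorted[6] = overwhsizzle$
  sorted[7] = rwhsizzle$ove
  sorted[8] = sizzle$overwh
  sorted[9] = verwhsizzle$o
  sorted[10] = whsizzle$over
  sorted[11] = zle$overwhsiz
  sorted[12] = zzle$overwhsi
sorted[1] = e$overwhsizzl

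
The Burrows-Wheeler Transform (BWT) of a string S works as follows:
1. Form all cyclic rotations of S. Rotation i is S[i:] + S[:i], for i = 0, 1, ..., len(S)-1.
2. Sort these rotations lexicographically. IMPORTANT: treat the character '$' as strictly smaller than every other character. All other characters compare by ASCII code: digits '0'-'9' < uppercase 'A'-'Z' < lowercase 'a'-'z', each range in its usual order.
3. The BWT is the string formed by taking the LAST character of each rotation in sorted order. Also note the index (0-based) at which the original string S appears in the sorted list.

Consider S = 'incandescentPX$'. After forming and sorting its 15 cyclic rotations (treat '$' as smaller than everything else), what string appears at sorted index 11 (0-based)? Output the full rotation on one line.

All 15 rotations (rotation i = S[i:]+S[:i]):
  rot[0] = incandescentPX$
  rot[1] = ncandescentPX$i
  rot[2] = candescentPX$in
  rot[3] = andescentPX$inc
  rot[4] = ndescentPX$inca
  rot[5] = descentPX$incan
  rot[6] = escentPX$incand
  rot[7] = scentPX$incande
  rot[8] = centPX$incandes
  rot[9] = entPX$incandesc
  rot[10] = ntPX$incandesce
  rot[11] = tPX$incandescen
  rot[12] = PX$incandescent
  rot[13] = X$incandescentP
  rot[14] = $incandescentPX
Sorted (with $ < everything):
  sorted[0] = $incandescentPX
  sorted[1] = PX$incandescent
  sorted[2] = X$incandescentP
  sorted[3] = andescentPX$inc
  sorted[4] = candescentPX$in
  sorted[5] = centPX$incandes
  sorted[6] = descentPX$incan
  sorted[7] = entPX$incandesc
  sorted[8] = escentPX$incand
  sorted[9] = incandescentPX$
  sorted[10] = ncandescentPX$i
  sorted[11] = ndescentPX$inca
  sorted[12] = ntPX$incandesce
  sorted[13] = scentPX$incande
  sorted[14] = tPX$incandescen
sorted[11] = ndescentPX$inca

Answer: ndescentPX$inca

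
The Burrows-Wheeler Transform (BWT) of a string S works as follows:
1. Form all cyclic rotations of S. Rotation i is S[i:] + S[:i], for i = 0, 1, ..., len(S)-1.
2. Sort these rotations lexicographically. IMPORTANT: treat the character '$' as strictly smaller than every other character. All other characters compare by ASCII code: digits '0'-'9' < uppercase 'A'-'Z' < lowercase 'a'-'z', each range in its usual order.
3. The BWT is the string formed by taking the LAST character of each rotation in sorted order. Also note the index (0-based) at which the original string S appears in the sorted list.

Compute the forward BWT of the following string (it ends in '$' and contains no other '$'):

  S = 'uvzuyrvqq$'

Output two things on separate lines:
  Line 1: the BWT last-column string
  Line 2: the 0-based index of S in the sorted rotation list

All 10 rotations (rotation i = S[i:]+S[:i]):
  rot[0] = uvzuyrvqq$
  rot[1] = vzuyrvqq$u
  rot[2] = zuyrvqq$uv
  rot[3] = uyrvqq$uvz
  rot[4] = yrvqq$uvzu
  rot[5] = rvqq$uvzuy
  rot[6] = vqq$uvzuyr
  rot[7] = qq$uvzuyrv
  rot[8] = q$uvzuyrvq
  rot[9] = $uvzuyrvqq
Sorted (with $ < everything):
  sorted[0] = $uvzuyrvqq  (last char: 'q')
  sorted[1] = q$uvzuyrvq  (last char: 'q')
  sorted[2] = qq$uvzuyrv  (last char: 'v')
  sorted[3] = rvqq$uvzuy  (last char: 'y')
  sorted[4] = uvzuyrvqq$  (last char: '$')
  sorted[5] = uyrvqq$uvz  (last char: 'z')
  sorted[6] = vqq$uvzuyr  (last char: 'r')
  sorted[7] = vzuyrvqq$u  (last char: 'u')
  sorted[8] = yrvqq$uvzu  (last char: 'u')
  sorted[9] = zuyrvqq$uv  (last char: 'v')
Last column: qqvy$zruuv
Original string S is at sorted index 4

Answer: qqvy$zruuv
4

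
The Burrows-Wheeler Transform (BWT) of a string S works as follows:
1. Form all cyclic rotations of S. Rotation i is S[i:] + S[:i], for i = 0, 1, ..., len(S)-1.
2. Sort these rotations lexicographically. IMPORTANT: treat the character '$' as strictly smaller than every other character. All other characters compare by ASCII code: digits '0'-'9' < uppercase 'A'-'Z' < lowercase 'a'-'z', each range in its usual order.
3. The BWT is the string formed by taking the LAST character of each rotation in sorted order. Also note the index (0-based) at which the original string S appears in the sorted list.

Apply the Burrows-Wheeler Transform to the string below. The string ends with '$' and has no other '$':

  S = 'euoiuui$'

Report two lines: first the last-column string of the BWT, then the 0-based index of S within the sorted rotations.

Answer: i$uouuei
1

Derivation:
All 8 rotations (rotation i = S[i:]+S[:i]):
  rot[0] = euoiuui$
  rot[1] = uoiuui$e
  rot[2] = oiuui$eu
  rot[3] = iuui$euo
  rot[4] = uui$euoi
  rot[5] = ui$euoiu
  rot[6] = i$euoiuu
  rot[7] = $euoiuui
Sorted (with $ < everything):
  sorted[0] = $euoiuui  (last char: 'i')
  sorted[1] = euoiuui$  (last char: '$')
  sorted[2] = i$euoiuu  (last char: 'u')
  sorted[3] = iuui$euo  (last char: 'o')
  sorted[4] = oiuui$eu  (last char: 'u')
  sorted[5] = ui$euoiu  (last char: 'u')
  sorted[6] = uoiuui$e  (last char: 'e')
  sorted[7] = uui$euoi  (last char: 'i')
Last column: i$uouuei
Original string S is at sorted index 1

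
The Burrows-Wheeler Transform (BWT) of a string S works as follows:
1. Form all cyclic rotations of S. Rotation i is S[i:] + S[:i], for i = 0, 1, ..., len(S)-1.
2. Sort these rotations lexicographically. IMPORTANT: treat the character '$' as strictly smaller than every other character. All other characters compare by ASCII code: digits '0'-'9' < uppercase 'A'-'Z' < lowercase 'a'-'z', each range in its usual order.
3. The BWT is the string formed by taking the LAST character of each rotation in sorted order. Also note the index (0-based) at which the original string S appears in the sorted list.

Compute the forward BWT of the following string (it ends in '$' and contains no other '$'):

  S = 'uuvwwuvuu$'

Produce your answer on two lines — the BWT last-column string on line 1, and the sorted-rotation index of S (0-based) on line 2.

All 10 rotations (rotation i = S[i:]+S[:i]):
  rot[0] = uuvwwuvuu$
  rot[1] = uvwwuvuu$u
  rot[2] = vwwuvuu$uu
  rot[3] = wwuvuu$uuv
  rot[4] = wuvuu$uuvw
  rot[5] = uvuu$uuvww
  rot[6] = vuu$uuvwwu
  rot[7] = uu$uuvwwuv
  rot[8] = u$uuvwwuvu
  rot[9] = $uuvwwuvuu
Sorted (with $ < everything):
  sorted[0] = $uuvwwuvuu  (last char: 'u')
  sorted[1] = u$uuvwwuvu  (last char: 'u')
  sorted[2] = uu$uuvwwuv  (last char: 'v')
  sorted[3] = uuvwwuvuu$  (last char: '$')
  sorted[4] = uvuu$uuvww  (last char: 'w')
  sorted[5] = uvwwuvuu$u  (last char: 'u')
  sorted[6] = vuu$uuvwwu  (last char: 'u')
  sorted[7] = vwwuvuu$uu  (last char: 'u')
  sorted[8] = wuvuu$uuvw  (last char: 'w')
  sorted[9] = wwuvuu$uuv  (last char: 'v')
Last column: uuv$wuuuwv
Original string S is at sorted index 3

Answer: uuv$wuuuwv
3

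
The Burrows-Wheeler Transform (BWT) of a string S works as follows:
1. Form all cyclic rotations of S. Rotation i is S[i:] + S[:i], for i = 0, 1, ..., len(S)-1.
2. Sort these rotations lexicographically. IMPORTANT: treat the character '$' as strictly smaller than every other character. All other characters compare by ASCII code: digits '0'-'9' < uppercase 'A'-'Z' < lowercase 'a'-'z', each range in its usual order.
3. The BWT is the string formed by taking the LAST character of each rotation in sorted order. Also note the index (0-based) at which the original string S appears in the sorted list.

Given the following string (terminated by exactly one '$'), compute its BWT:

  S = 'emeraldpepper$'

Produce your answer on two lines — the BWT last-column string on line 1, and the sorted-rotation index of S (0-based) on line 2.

All 14 rotations (rotation i = S[i:]+S[:i]):
  rot[0] = emeraldpepper$
  rot[1] = meraldpepper$e
  rot[2] = eraldpepper$em
  rot[3] = raldpepper$eme
  rot[4] = aldpepper$emer
  rot[5] = ldpepper$emera
  rot[6] = dpepper$emeral
  rot[7] = pepper$emerald
  rot[8] = epper$emeraldp
  rot[9] = pper$emeraldpe
  rot[10] = per$emeraldpep
  rot[11] = er$emeraldpepp
  rot[12] = r$emeraldpeppe
  rot[13] = $emeraldpepper
Sorted (with $ < everything):
  sorted[0] = $emeraldpepper  (last char: 'r')
  sorted[1] = aldpepper$emer  (last char: 'r')
  sorted[2] = dpepper$emeral  (last char: 'l')
  sorted[3] = emeraldpepper$  (last char: '$')
  sorted[4] = epper$emeraldp  (last char: 'p')
  sorted[5] = er$emeraldpepp  (last char: 'p')
  sorted[6] = eraldpepper$em  (last char: 'm')
  sorted[7] = ldpepper$emera  (last char: 'a')
  sorted[8] = meraldpepper$e  (last char: 'e')
  sorted[9] = pepper$emerald  (last char: 'd')
  sorted[10] = per$emeraldpep  (last char: 'p')
  sorted[11] = pper$emeraldpe  (last char: 'e')
  sorted[12] = r$emeraldpeppe  (last char: 'e')
  sorted[13] = raldpepper$eme  (last char: 'e')
Last column: rrl$ppmaedpeee
Original string S is at sorted index 3

Answer: rrl$ppmaedpeee
3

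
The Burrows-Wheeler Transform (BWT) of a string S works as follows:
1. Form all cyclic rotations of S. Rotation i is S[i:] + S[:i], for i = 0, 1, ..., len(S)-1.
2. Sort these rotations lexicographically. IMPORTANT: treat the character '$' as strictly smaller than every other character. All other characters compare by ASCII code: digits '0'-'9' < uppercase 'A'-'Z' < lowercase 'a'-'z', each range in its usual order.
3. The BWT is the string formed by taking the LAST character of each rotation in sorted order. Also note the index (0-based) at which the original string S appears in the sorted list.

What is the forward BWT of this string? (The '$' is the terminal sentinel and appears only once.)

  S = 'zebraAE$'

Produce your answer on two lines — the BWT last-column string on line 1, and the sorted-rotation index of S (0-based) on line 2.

All 8 rotations (rotation i = S[i:]+S[:i]):
  rot[0] = zebraAE$
  rot[1] = ebraAE$z
  rot[2] = braAE$ze
  rot[3] = raAE$zeb
  rot[4] = aAE$zebr
  rot[5] = AE$zebra
  rot[6] = E$zebraA
  rot[7] = $zebraAE
Sorted (with $ < everything):
  sorted[0] = $zebraAE  (last char: 'E')
  sorted[1] = AE$zebra  (last char: 'a')
  sorted[2] = E$zebraA  (last char: 'A')
  sorted[3] = aAE$zebr  (last char: 'r')
  sorted[4] = braAE$ze  (last char: 'e')
  sorted[5] = ebraAE$z  (last char: 'z')
  sorted[6] = raAE$zeb  (last char: 'b')
  sorted[7] = zebraAE$  (last char: '$')
Last column: EaArezb$
Original string S is at sorted index 7

Answer: EaArezb$
7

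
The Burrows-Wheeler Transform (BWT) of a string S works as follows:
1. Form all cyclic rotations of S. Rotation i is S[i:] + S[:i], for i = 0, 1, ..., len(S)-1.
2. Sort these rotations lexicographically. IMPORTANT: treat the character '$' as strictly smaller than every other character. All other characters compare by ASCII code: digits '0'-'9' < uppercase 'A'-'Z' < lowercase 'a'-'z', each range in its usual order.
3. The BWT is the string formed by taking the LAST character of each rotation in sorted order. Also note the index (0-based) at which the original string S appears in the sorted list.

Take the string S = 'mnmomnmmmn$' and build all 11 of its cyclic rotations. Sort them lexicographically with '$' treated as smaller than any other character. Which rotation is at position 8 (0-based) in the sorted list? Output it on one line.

All 11 rotations (rotation i = S[i:]+S[:i]):
  rot[0] = mnmomnmmmn$
  rot[1] = nmomnmmmn$m
  rot[2] = momnmmmn$mn
  rot[3] = omnmmmn$mnm
  rot[4] = mnmmmn$mnmo
  rot[5] = nmmmn$mnmom
  rot[6] = mmmn$mnmomn
  rot[7] = mmn$mnmomnm
  rot[8] = mn$mnmomnmm
  rot[9] = n$mnmomnmmm
  rot[10] = $mnmomnmmmn
Sorted (with $ < everything):
  sorted[0] = $mnmomnmmmn
  sorted[1] = mmmn$mnmomn
  sorted[2] = mmn$mnmomnm
  sorted[3] = mn$mnmomnmm
  sorted[4] = mnmmmn$mnmo
  sorted[5] = mnmomnmmmn$
  sorted[6] = momnmmmn$mn
  sorted[7] = n$mnmomnmmm
  sorted[8] = nmmmn$mnmom
  sorted[9] = nmomnmmmn$m
  sorted[10] = omnmmmn$mnm
sorted[8] = nmmmn$mnmom

Answer: nmmmn$mnmom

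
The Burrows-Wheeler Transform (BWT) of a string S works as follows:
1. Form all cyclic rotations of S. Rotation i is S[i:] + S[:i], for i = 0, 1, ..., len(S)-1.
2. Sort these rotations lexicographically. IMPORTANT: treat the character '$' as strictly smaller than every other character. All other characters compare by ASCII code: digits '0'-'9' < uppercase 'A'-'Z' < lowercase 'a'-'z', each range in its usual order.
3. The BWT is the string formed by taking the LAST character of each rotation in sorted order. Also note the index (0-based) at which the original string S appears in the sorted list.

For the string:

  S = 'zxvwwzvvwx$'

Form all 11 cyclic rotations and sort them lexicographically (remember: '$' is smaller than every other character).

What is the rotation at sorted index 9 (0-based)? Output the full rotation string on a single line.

Answer: zvvwx$zxvww

Derivation:
All 11 rotations (rotation i = S[i:]+S[:i]):
  rot[0] = zxvwwzvvwx$
  rot[1] = xvwwzvvwx$z
  rot[2] = vwwzvvwx$zx
  rot[3] = wwzvvwx$zxv
  rot[4] = wzvvwx$zxvw
  rot[5] = zvvwx$zxvww
  rot[6] = vvwx$zxvwwz
  rot[7] = vwx$zxvwwzv
  rot[8] = wx$zxvwwzvv
  rot[9] = x$zxvwwzvvw
  rot[10] = $zxvwwzvvwx
Sorted (with $ < everything):
  sorted[0] = $zxvwwzvvwx
  sorted[1] = vvwx$zxvwwz
  sorted[2] = vwwzvvwx$zx
  sorted[3] = vwx$zxvwwzv
  sorted[4] = wwzvvwx$zxv
  sorted[5] = wx$zxvwwzvv
  sorted[6] = wzvvwx$zxvw
  sorted[7] = x$zxvwwzvvw
  sorted[8] = xvwwzvvwx$z
  sorted[9] = zvvwx$zxvww
  sorted[10] = zxvwwzvvwx$
sorted[9] = zvvwx$zxvww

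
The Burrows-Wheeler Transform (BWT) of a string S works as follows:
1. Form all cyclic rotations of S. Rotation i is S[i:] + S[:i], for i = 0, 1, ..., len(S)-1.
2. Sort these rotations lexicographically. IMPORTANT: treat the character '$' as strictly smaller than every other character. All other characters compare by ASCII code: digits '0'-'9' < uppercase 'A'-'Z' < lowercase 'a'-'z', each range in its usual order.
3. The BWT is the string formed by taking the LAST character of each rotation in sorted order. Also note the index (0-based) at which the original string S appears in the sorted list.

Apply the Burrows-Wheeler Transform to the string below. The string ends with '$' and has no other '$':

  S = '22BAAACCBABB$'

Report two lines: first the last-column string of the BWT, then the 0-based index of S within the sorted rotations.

All 13 rotations (rotation i = S[i:]+S[:i]):
  rot[0] = 22BAAACCBABB$
  rot[1] = 2BAAACCBABB$2
  rot[2] = BAAACCBABB$22
  rot[3] = AAACCBABB$22B
  rot[4] = AACCBABB$22BA
  rot[5] = ACCBABB$22BAA
  rot[6] = CCBABB$22BAAA
  rot[7] = CBABB$22BAAAC
  rot[8] = BABB$22BAAACC
  rot[9] = ABB$22BAAACCB
  rot[10] = BB$22BAAACCBA
  rot[11] = B$22BAAACCBAB
  rot[12] = $22BAAACCBABB
Sorted (with $ < everything):
  sorted[0] = $22BAAACCBABB  (last char: 'B')
  sorted[1] = 22BAAACCBABB$  (last char: '$')
  sorted[2] = 2BAAACCBABB$2  (last char: '2')
  sorted[3] = AAACCBABB$22B  (last char: 'B')
  sorted[4] = AACCBABB$22BA  (last char: 'A')
  sorted[5] = ABB$22BAAACCB  (last char: 'B')
  sorted[6] = ACCBABB$22BAA  (last char: 'A')
  sorted[7] = B$22BAAACCBAB  (last char: 'B')
  sorted[8] = BAAACCBABB$22  (last char: '2')
  sorted[9] = BABB$22BAAACC  (last char: 'C')
  sorted[10] = BB$22BAAACCBA  (last char: 'A')
  sorted[11] = CBABB$22BAAAC  (last char: 'C')
  sorted[12] = CCBABB$22BAAA  (last char: 'A')
Last column: B$2BABAB2CACA
Original string S is at sorted index 1

Answer: B$2BABAB2CACA
1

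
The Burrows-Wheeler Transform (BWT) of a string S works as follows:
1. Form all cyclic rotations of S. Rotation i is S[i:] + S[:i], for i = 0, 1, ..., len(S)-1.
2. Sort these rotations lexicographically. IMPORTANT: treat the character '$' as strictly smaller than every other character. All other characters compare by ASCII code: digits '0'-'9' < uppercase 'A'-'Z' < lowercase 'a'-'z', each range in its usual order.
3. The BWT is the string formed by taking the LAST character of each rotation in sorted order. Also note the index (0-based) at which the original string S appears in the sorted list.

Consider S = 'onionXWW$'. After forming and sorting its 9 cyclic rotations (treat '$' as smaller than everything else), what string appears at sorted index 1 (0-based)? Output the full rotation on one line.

All 9 rotations (rotation i = S[i:]+S[:i]):
  rot[0] = onionXWW$
  rot[1] = nionXWW$o
  rot[2] = ionXWW$on
  rot[3] = onXWW$oni
  rot[4] = nXWW$onio
  rot[5] = XWW$onion
  rot[6] = WW$onionX
  rot[7] = W$onionXW
  rot[8] = $onionXWW
Sorted (with $ < everything):
  sorted[0] = $onionXWW
  sorted[1] = W$onionXW
  sorted[2] = WW$onionX
  sorted[3] = XWW$onion
  sorted[4] = ionXWW$on
  sorted[5] = nXWW$onio
  sorted[6] = nionXWW$o
  sorted[7] = onXWW$oni
  sorted[8] = onionXWW$
sorted[1] = W$onionXW

Answer: W$onionXW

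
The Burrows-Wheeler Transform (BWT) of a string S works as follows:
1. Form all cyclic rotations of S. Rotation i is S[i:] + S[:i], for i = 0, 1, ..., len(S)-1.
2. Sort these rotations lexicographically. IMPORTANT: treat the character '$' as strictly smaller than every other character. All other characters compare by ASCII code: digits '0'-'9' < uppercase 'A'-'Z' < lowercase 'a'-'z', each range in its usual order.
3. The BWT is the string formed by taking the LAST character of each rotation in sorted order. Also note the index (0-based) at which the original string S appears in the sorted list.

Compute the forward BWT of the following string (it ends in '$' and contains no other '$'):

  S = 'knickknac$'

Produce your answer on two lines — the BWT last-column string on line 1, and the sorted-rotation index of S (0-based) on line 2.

All 10 rotations (rotation i = S[i:]+S[:i]):
  rot[0] = knickknac$
  rot[1] = nickknac$k
  rot[2] = ickknac$kn
  rot[3] = ckknac$kni
  rot[4] = kknac$knic
  rot[5] = knac$knick
  rot[6] = nac$knickk
  rot[7] = ac$knickkn
  rot[8] = c$knickkna
  rot[9] = $knickknac
Sorted (with $ < everything):
  sorted[0] = $knickknac  (last char: 'c')
  sorted[1] = ac$knickkn  (last char: 'n')
  sorted[2] = c$knickkna  (last char: 'a')
  sorted[3] = ckknac$kni  (last char: 'i')
  sorted[4] = ickknac$kn  (last char: 'n')
  sorted[5] = kknac$knic  (last char: 'c')
  sorted[6] = knac$knick  (last char: 'k')
  sorted[7] = knickknac$  (last char: '$')
  sorted[8] = nac$knickk  (last char: 'k')
  sorted[9] = nickknac$k  (last char: 'k')
Last column: cnainck$kk
Original string S is at sorted index 7

Answer: cnainck$kk
7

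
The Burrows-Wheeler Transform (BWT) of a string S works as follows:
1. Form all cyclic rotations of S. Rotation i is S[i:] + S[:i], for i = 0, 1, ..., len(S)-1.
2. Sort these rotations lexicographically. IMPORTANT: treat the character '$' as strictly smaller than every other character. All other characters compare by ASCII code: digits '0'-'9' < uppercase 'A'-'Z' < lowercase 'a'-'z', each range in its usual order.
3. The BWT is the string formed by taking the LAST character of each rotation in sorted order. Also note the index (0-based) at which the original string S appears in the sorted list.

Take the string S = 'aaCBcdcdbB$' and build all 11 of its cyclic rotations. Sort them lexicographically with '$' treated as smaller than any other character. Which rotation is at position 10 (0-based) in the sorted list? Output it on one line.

All 11 rotations (rotation i = S[i:]+S[:i]):
  rot[0] = aaCBcdcdbB$
  rot[1] = aCBcdcdbB$a
  rot[2] = CBcdcdbB$aa
  rot[3] = BcdcdbB$aaC
  rot[4] = cdcdbB$aaCB
  rot[5] = dcdbB$aaCBc
  rot[6] = cdbB$aaCBcd
  rot[7] = dbB$aaCBcdc
  rot[8] = bB$aaCBcdcd
  rot[9] = B$aaCBcdcdb
  rot[10] = $aaCBcdcdbB
Sorted (with $ < everything):
  sorted[0] = $aaCBcdcdbB
  sorted[1] = B$aaCBcdcdb
  sorted[2] = BcdcdbB$aaC
  sorted[3] = CBcdcdbB$aa
  sorted[4] = aCBcdcdbB$a
  sorted[5] = aaCBcdcdbB$
  sorted[6] = bB$aaCBcdcd
  sorted[7] = cdbB$aaCBcd
  sorted[8] = cdcdbB$aaCB
  sorted[9] = dbB$aaCBcdc
  sorted[10] = dcdbB$aaCBc
sorted[10] = dcdbB$aaCBc

Answer: dcdbB$aaCBc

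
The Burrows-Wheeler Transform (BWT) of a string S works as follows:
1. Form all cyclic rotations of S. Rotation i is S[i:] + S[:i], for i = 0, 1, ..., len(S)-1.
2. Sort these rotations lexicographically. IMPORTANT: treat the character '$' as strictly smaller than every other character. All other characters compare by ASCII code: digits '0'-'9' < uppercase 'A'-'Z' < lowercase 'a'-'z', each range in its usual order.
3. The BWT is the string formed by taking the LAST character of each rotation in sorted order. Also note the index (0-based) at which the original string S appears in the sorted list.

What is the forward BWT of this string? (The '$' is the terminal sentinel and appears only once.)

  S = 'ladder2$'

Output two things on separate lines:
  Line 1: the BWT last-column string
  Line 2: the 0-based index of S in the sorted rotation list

Answer: 2rladd$e
6

Derivation:
All 8 rotations (rotation i = S[i:]+S[:i]):
  rot[0] = ladder2$
  rot[1] = adder2$l
  rot[2] = dder2$la
  rot[3] = der2$lad
  rot[4] = er2$ladd
  rot[5] = r2$ladde
  rot[6] = 2$ladder
  rot[7] = $ladder2
Sorted (with $ < everything):
  sorted[0] = $ladder2  (last char: '2')
  sorted[1] = 2$ladder  (last char: 'r')
  sorted[2] = adder2$l  (last char: 'l')
  sorted[3] = dder2$la  (last char: 'a')
  sorted[4] = der2$lad  (last char: 'd')
  sorted[5] = er2$ladd  (last char: 'd')
  sorted[6] = ladder2$  (last char: '$')
  sorted[7] = r2$ladde  (last char: 'e')
Last column: 2rladd$e
Original string S is at sorted index 6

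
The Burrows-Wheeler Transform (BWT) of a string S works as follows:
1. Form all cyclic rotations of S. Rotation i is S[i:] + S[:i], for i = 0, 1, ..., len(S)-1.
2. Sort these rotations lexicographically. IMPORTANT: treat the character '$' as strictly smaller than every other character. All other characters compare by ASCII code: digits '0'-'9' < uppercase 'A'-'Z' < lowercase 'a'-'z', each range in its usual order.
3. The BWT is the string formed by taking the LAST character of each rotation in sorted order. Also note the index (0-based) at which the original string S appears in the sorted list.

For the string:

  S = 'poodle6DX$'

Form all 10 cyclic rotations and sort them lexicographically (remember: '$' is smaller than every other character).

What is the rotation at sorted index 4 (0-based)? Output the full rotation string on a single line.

All 10 rotations (rotation i = S[i:]+S[:i]):
  rot[0] = poodle6DX$
  rot[1] = oodle6DX$p
  rot[2] = odle6DX$po
  rot[3] = dle6DX$poo
  rot[4] = le6DX$pood
  rot[5] = e6DX$poodl
  rot[6] = 6DX$poodle
  rot[7] = DX$poodle6
  rot[8] = X$poodle6D
  rot[9] = $poodle6DX
Sorted (with $ < everything):
  sorted[0] = $poodle6DX
  sorted[1] = 6DX$poodle
  sorted[2] = DX$poodle6
  sorted[3] = X$poodle6D
  sorted[4] = dle6DX$poo
  sorted[5] = e6DX$poodl
  sorted[6] = le6DX$pood
  sorted[7] = odle6DX$po
  sorted[8] = oodle6DX$p
  sorted[9] = poodle6DX$
sorted[4] = dle6DX$poo

Answer: dle6DX$poo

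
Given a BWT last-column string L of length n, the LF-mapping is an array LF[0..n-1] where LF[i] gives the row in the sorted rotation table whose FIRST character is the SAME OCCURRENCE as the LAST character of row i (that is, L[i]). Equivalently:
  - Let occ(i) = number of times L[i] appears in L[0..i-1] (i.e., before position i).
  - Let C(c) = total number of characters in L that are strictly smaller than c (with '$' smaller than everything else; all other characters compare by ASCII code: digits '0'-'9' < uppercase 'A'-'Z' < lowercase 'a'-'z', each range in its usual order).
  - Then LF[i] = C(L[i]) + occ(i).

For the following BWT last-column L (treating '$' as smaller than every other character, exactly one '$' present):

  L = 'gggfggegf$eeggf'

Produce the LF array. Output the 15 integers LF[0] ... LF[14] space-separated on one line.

Char counts: '$':1, 'e':3, 'f':3, 'g':8
C (first-col start): C('$')=0, C('e')=1, C('f')=4, C('g')=7
L[0]='g': occ=0, LF[0]=C('g')+0=7+0=7
L[1]='g': occ=1, LF[1]=C('g')+1=7+1=8
L[2]='g': occ=2, LF[2]=C('g')+2=7+2=9
L[3]='f': occ=0, LF[3]=C('f')+0=4+0=4
L[4]='g': occ=3, LF[4]=C('g')+3=7+3=10
L[5]='g': occ=4, LF[5]=C('g')+4=7+4=11
L[6]='e': occ=0, LF[6]=C('e')+0=1+0=1
L[7]='g': occ=5, LF[7]=C('g')+5=7+5=12
L[8]='f': occ=1, LF[8]=C('f')+1=4+1=5
L[9]='$': occ=0, LF[9]=C('$')+0=0+0=0
L[10]='e': occ=1, LF[10]=C('e')+1=1+1=2
L[11]='e': occ=2, LF[11]=C('e')+2=1+2=3
L[12]='g': occ=6, LF[12]=C('g')+6=7+6=13
L[13]='g': occ=7, LF[13]=C('g')+7=7+7=14
L[14]='f': occ=2, LF[14]=C('f')+2=4+2=6

Answer: 7 8 9 4 10 11 1 12 5 0 2 3 13 14 6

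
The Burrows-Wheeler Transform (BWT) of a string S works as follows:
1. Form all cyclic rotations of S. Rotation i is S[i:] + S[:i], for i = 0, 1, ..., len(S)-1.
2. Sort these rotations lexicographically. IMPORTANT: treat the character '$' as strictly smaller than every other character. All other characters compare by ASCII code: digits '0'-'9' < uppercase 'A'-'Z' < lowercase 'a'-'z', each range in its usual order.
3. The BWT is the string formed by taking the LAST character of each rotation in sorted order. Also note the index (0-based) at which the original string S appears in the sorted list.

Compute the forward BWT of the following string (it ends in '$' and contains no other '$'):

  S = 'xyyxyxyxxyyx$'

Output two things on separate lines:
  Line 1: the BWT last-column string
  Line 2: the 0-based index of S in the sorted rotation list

Answer: xyyyyx$yxxyxx
6

Derivation:
All 13 rotations (rotation i = S[i:]+S[:i]):
  rot[0] = xyyxyxyxxyyx$
  rot[1] = yyxyxyxxyyx$x
  rot[2] = yxyxyxxyyx$xy
  rot[3] = xyxyxxyyx$xyy
  rot[4] = yxyxxyyx$xyyx
  rot[5] = xyxxyyx$xyyxy
  rot[6] = yxxyyx$xyyxyx
  rot[7] = xxyyx$xyyxyxy
  rot[8] = xyyx$xyyxyxyx
  rot[9] = yyx$xyyxyxyxx
  rot[10] = yx$xyyxyxyxxy
  rot[11] = x$xyyxyxyxxyy
  rot[12] = $xyyxyxyxxyyx
Sorted (with $ < everything):
  sorted[0] = $xyyxyxyxxyyx  (last char: 'x')
  sorted[1] = x$xyyxyxyxxyy  (last char: 'y')
  sorted[2] = xxyyx$xyyxyxy  (last char: 'y')
  sorted[3] = xyxxyyx$xyyxy  (last char: 'y')
  sorted[4] = xyxyxxyyx$xyy  (last char: 'y')
  sorted[5] = xyyx$xyyxyxyx  (last char: 'x')
  sorted[6] = xyyxyxyxxyyx$  (last char: '$')
  sorted[7] = yx$xyyxyxyxxy  (last char: 'y')
  sorted[8] = yxxyyx$xyyxyx  (last char: 'x')
  sorted[9] = yxyxxyyx$xyyx  (last char: 'x')
  sorted[10] = yxyxyxxyyx$xy  (last char: 'y')
  sorted[11] = yyx$xyyxyxyxx  (last char: 'x')
  sorted[12] = yyxyxyxxyyx$x  (last char: 'x')
Last column: xyyyyx$yxxyxx
Original string S is at sorted index 6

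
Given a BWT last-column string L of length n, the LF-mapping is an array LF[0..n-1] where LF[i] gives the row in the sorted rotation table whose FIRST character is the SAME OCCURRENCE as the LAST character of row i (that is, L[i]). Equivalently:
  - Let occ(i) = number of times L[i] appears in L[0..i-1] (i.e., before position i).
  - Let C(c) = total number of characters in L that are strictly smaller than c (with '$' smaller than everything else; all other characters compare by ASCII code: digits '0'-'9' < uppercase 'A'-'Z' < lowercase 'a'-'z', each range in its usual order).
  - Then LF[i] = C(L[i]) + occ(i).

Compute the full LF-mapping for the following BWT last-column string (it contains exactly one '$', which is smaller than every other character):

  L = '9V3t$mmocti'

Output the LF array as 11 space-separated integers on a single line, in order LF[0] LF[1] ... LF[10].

Answer: 2 3 1 9 0 6 7 8 4 10 5

Derivation:
Char counts: '$':1, '3':1, '9':1, 'V':1, 'c':1, 'i':1, 'm':2, 'o':1, 't':2
C (first-col start): C('$')=0, C('3')=1, C('9')=2, C('V')=3, C('c')=4, C('i')=5, C('m')=6, C('o')=8, C('t')=9
L[0]='9': occ=0, LF[0]=C('9')+0=2+0=2
L[1]='V': occ=0, LF[1]=C('V')+0=3+0=3
L[2]='3': occ=0, LF[2]=C('3')+0=1+0=1
L[3]='t': occ=0, LF[3]=C('t')+0=9+0=9
L[4]='$': occ=0, LF[4]=C('$')+0=0+0=0
L[5]='m': occ=0, LF[5]=C('m')+0=6+0=6
L[6]='m': occ=1, LF[6]=C('m')+1=6+1=7
L[7]='o': occ=0, LF[7]=C('o')+0=8+0=8
L[8]='c': occ=0, LF[8]=C('c')+0=4+0=4
L[9]='t': occ=1, LF[9]=C('t')+1=9+1=10
L[10]='i': occ=0, LF[10]=C('i')+0=5+0=5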